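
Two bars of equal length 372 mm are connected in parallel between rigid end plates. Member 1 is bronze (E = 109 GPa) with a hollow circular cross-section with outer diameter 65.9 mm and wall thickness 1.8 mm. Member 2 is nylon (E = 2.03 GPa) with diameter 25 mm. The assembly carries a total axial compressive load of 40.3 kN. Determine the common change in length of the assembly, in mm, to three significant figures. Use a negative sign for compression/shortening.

-0.370 mm

A_1 = 362.5 mm².
A_2 = 490.9 mm².
Equal strain + equilibrium ⇒ each member carries load in proportion to AE: A₁E₁ = 39510000 N, A₂E₂ = 996500 N, ΣAE = 40510000 N.
δ = PL/ΣAE = -40300·372/40510000 = -0.3701 mm.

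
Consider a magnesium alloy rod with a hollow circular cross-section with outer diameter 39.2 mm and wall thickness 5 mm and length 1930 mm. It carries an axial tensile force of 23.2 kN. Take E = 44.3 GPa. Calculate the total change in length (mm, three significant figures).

1.88 mm

A = 537.2 mm².
δ_mech = NL/(AE) = 23200·1930/(537.2·44300) = 1.881 mm.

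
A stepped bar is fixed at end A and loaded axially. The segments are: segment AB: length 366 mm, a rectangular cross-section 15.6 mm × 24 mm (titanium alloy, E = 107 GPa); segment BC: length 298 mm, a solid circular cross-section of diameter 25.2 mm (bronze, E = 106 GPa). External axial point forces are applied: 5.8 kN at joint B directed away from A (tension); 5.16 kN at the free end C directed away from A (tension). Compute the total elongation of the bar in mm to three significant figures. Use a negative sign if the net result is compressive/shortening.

0.129 mm

Internal axial forces (sectioning from the free end, tension +): N_BC = 5.16 kN, N_AB = 10.96 kN.
A_AB = 374.4 mm².
A_BC = 498.8 mm².
δ_AB = 10960·366/(374.4·107000) = 0.1001 mm
δ_BC = 5160·298/(498.8·106000) = 0.02909 mm
δ = Σδ_i = 0.1292 mm.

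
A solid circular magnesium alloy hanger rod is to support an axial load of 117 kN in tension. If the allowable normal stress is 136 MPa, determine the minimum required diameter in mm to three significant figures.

33.1 mm

Required area A ≥ P/σ_allow = 117000/136 = 860.3 mm².
For a solid circular section, d ≥ √(4A/π) = 33.1 mm.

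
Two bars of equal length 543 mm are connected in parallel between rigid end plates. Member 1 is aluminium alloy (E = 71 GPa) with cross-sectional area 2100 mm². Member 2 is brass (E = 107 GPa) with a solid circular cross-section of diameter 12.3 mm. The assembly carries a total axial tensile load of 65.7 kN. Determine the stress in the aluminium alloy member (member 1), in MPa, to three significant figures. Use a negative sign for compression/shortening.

28.8 MPa

A_2 = 118.8 mm².
Equal strain + equilibrium ⇒ each member carries load in proportion to AE: A₁E₁ = 149100000 N, A₂E₂ = 12710000 N, ΣAE = 161800000 N.
σ₁ = P·E₁/ΣAE = 65700·71000/161800000 = 28.83 MPa.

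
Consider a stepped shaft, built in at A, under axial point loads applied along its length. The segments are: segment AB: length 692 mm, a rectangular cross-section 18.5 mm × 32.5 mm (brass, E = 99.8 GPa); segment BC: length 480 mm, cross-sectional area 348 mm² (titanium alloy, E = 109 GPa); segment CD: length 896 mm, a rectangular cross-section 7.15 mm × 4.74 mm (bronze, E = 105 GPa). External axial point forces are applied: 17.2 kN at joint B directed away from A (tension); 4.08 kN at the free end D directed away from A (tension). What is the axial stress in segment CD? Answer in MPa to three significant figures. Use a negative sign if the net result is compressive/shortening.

Internal axial forces (sectioning from the free end, tension +): N_CD = 4.08 kN, N_BC = 4.08 kN, N_AB = 21.28 kN.
A_CD = 33.89 mm².
σ_CD = N_CD/A_CD = 4080/33.89 = 120.4 MPa.

120 MPa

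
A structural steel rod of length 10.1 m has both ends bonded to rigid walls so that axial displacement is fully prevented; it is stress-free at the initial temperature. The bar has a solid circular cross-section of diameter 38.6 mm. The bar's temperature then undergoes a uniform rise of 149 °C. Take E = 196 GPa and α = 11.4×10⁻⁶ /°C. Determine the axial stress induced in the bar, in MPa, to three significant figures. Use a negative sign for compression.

Free thermal expansion αLΔT = 11.4e-6 · 10100 · 149 = 17.16 mm.
The walls impose strain ε = −(17.16)/10100 = -1.6986e-03; σ = Eε = 196000 · -1.6986e-03 = -332.9 MPa.

-333 MPa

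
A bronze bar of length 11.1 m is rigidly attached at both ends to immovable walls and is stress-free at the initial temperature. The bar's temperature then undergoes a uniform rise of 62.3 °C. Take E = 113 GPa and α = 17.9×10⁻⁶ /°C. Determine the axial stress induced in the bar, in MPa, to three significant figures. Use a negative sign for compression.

Free thermal expansion αLΔT = 17.9e-6 · 11100 · 62.3 = 12.38 mm.
The walls impose strain ε = −(12.38)/11100 = -1.1152e-03; σ = Eε = 113000 · -1.1152e-03 = -126 MPa.

-126 MPa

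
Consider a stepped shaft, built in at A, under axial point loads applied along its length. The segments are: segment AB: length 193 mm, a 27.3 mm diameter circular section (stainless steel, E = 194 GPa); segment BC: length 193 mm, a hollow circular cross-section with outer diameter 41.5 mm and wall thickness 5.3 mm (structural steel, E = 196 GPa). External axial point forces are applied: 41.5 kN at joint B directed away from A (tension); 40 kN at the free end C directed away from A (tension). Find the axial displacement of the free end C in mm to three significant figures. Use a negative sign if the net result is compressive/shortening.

Internal axial forces (sectioning from the free end, tension +): N_BC = 40 kN, N_AB = 81.5 kN.
A_AB = 585.3 mm².
A_BC = 602.7 mm².
δ_AB = 81500·193/(585.3·194000) = 0.1385 mm
δ_BC = 40000·193/(602.7·196000) = 0.06535 mm
δ = Σδ_i = 0.2039 mm.

0.204 mm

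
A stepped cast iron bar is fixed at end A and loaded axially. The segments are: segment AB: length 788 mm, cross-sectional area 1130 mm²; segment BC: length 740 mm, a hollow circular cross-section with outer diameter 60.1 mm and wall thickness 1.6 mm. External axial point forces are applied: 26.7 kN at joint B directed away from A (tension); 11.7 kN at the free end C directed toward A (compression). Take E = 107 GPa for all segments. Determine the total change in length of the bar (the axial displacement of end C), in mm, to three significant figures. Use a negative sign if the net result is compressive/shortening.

Internal axial forces (sectioning from the free end, tension +): N_BC = -11.7 kN, N_AB = 15 kN.
A_BC = 294.1 mm².
δ_AB = 15000·788/(1130·107000) = 0.09776 mm
δ_BC = -11700·740/(294.1·107000) = -0.2752 mm
δ = Σδ_i = -0.1774 mm.

-0.177 mm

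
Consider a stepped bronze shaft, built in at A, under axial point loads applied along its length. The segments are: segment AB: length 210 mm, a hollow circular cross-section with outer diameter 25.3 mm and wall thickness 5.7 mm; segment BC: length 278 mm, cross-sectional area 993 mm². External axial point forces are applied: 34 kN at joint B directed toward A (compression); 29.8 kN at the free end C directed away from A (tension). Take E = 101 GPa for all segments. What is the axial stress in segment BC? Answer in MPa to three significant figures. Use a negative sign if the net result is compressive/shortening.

30.0 MPa

Internal axial forces (sectioning from the free end, tension +): N_BC = 29.8 kN, N_AB = -4.2 kN.
σ_BC = N_BC/A_BC = 29800/993 = 30.01 MPa.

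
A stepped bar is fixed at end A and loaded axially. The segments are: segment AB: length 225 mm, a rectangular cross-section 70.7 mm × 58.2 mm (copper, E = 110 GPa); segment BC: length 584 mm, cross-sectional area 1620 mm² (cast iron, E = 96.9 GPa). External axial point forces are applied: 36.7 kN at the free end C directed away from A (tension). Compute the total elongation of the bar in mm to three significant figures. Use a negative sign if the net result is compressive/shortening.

0.155 mm

Internal axial forces (sectioning from the free end, tension +): N_BC = 36.7 kN, N_AB = 36.7 kN.
A_AB = 4115 mm².
δ_AB = 36700·225/(4115·110000) = 0.01824 mm
δ_BC = 36700·584/(1620·96900) = 0.1365 mm
δ = Σδ_i = 0.1548 mm.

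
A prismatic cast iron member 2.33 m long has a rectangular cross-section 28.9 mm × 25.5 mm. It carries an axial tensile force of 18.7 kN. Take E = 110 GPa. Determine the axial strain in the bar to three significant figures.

2.31e-04

A = 736.9 mm².
σ = N/A = 25.37 MPa; ε = σ/E = 25.37/110000 = 2.307e-04.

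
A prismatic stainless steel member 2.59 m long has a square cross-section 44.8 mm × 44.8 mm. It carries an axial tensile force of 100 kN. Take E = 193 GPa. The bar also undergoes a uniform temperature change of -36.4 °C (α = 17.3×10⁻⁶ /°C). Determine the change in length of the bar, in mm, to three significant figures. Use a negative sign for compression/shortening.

A = 2007 mm².
δ_mech = NL/(AE) = 100000·2590/(2007·193000) = 0.6686 mm.
δ_thermal = αLΔT = 17.3e-6·2590·-36.4 = -1.631 mm.
δ = δ_mech + δ_thermal = -0.9623 mm.

-0.962 mm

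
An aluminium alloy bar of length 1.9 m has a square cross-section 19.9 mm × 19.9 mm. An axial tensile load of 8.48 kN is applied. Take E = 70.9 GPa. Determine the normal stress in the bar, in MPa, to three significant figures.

21.4 MPa

A = 396 mm².
σ = N/A = 8480/396 = 21.41 MPa.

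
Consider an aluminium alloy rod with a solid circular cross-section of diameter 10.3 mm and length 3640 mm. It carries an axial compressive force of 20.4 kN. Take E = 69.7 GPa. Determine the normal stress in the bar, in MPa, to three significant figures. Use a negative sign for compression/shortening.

A = 83.32 mm².
σ = N/A = -20400/83.32 = -244.8 MPa.

-245 MPa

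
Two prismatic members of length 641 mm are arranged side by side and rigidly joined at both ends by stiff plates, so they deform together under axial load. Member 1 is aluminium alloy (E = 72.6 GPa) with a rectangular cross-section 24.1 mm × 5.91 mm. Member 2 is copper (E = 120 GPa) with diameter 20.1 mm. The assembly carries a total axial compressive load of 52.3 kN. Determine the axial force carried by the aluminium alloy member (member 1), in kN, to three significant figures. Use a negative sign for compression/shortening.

A_1 = 142.4 mm².
A_2 = 317.3 mm².
Equal strain + equilibrium ⇒ each member carries load in proportion to AE: A₁E₁ = 10340000 N, A₂E₂ = 38080000 N, ΣAE = 48420000 N.
F₁ = P·A₁E₁/ΣAE = -52300·10340000/48420000 = -11170 N.

-11.2 kN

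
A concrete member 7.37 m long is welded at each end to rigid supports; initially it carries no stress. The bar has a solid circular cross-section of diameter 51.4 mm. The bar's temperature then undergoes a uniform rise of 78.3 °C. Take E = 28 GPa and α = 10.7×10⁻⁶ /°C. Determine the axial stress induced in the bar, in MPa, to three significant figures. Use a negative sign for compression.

Free thermal expansion αLΔT = 10.7e-6 · 7370 · 78.3 = 6.175 mm.
The walls impose strain ε = −(6.175)/7370 = -8.3781e-04; σ = Eε = 28000 · -8.3781e-04 = -23.46 MPa.

-23.5 MPa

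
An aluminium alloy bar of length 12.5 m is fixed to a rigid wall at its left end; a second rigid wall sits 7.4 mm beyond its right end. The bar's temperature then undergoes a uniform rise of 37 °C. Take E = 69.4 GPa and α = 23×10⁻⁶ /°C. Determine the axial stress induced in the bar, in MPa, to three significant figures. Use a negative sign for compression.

Free thermal expansion αLΔT = 23e-6 · 12500 · 37 = 10.64 mm.
The walls engage after the gap closes; constrained expansion = 10.64 − 7.4 = 3.237 mm.
The walls impose strain ε = −(3.237)/12500 = -2.5900e-04; σ = Eε = 69400 · -2.5900e-04 = -17.97 MPa.

-18.0 MPa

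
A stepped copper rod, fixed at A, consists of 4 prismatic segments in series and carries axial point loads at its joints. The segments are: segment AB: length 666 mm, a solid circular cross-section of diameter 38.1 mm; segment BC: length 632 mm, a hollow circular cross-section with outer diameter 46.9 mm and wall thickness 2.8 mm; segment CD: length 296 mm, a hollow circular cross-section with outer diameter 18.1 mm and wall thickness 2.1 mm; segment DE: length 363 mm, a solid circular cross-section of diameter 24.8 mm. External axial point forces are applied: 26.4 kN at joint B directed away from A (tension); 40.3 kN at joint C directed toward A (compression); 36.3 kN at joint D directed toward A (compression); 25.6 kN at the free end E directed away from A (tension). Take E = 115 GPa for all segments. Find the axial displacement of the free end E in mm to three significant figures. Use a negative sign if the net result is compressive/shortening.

-0.941 mm

Internal axial forces (sectioning from the free end, tension +): N_DE = 25.6 kN, N_CD = -10.7 kN, N_BC = -51 kN, N_AB = -24.6 kN.
A_AB = 1140 mm².
A_BC = 387.9 mm².
A_CD = 105.6 mm².
A_DE = 483.1 mm².
δ_AB = -24600·666/(1140·115000) = -0.125 mm
δ_BC = -51000·632/(387.9·115000) = -0.7225 mm
δ_CD = -10700·296/(105.6·115000) = -0.2609 mm
δ_DE = 25600·363/(483.1·115000) = 0.1673 mm
δ = Σδ_i = -0.9411 mm.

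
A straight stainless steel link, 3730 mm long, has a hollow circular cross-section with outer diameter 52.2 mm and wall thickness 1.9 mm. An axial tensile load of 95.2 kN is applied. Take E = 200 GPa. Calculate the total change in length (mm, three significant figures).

5.91 mm

A = 300.2 mm².
δ_mech = NL/(AE) = 95200·3730/(300.2·200000) = 5.913 mm.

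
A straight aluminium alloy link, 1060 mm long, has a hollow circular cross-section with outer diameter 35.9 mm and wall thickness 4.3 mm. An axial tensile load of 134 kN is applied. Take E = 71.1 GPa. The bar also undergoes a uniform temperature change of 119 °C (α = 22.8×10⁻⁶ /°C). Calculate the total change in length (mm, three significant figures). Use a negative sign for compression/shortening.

A = 426.9 mm².
δ_mech = NL/(AE) = 134000·1060/(426.9·71100) = 4.68 mm.
δ_thermal = αLΔT = 22.8e-6·1060·119 = 2.876 mm.
δ = δ_mech + δ_thermal = 7.556 mm.

7.56 mm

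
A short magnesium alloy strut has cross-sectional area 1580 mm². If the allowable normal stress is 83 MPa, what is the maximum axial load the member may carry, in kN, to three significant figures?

131 kN

P_max = σ_allow · A = 83 · 1580 = 131100 N = 131.1 kN.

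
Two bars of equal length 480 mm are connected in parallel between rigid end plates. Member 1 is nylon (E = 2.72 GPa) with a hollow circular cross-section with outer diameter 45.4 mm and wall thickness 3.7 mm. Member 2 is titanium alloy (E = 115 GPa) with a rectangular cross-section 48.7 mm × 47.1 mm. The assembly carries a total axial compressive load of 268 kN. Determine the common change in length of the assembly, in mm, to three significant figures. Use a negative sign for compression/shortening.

A_1 = 484.7 mm².
A_2 = 2294 mm².
Equal strain + equilibrium ⇒ each member carries load in proportion to AE: A₁E₁ = 1318000 N, A₂E₂ = 263800000 N, ΣAE = 265100000 N.
δ = PL/ΣAE = -268000·480/265100000 = -0.4852 mm.

-0.485 mm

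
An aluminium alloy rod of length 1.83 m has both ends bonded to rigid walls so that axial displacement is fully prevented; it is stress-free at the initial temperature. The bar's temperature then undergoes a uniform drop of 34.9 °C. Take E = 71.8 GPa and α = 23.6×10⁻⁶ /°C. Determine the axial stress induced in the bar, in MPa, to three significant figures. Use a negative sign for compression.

Free thermal expansion αLΔT = 23.6e-6 · 1830 · -34.9 = -1.507 mm.
The walls impose strain ε = −(-1.507)/1830 = 8.2364e-04; σ = Eε = 71800 · 8.2364e-04 = 59.14 MPa.

59.1 MPa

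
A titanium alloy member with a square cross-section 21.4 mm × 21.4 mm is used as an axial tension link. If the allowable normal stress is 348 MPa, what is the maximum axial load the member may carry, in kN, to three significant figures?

159 kN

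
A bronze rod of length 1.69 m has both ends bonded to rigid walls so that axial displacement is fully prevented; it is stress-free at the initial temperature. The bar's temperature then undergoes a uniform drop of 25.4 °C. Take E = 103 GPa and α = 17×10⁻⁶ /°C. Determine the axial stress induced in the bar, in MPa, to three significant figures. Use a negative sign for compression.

44.5 MPa

Free thermal expansion αLΔT = 17e-6 · 1690 · -25.4 = -0.7297 mm.
The walls impose strain ε = −(-0.7297)/1690 = 4.3180e-04; σ = Eε = 103000 · 4.3180e-04 = 44.48 MPa.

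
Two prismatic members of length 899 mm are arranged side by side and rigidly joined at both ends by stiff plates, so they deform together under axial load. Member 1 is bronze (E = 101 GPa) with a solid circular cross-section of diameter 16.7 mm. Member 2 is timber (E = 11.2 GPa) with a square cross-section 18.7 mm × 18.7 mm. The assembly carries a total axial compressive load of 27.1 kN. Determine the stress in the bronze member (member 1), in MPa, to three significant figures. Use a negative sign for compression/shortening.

-105 MPa

A_1 = 219 mm².
A_2 = 349.7 mm².
Equal strain + equilibrium ⇒ each member carries load in proportion to AE: A₁E₁ = 22120000 N, A₂E₂ = 3917000 N, ΣAE = 26040000 N.
σ₁ = P·E₁/ΣAE = -27100·101000/26040000 = -105.1 MPa.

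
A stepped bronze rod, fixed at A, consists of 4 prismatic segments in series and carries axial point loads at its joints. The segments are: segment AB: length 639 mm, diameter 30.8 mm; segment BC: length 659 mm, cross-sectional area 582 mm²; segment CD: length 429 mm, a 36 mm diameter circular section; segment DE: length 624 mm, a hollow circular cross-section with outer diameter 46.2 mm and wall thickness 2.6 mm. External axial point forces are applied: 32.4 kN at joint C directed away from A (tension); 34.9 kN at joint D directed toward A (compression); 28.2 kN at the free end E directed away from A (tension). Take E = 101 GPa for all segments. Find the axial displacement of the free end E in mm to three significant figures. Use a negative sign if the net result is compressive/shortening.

Internal axial forces (sectioning from the free end, tension +): N_DE = 28.2 kN, N_CD = -6.7 kN, N_BC = 25.7 kN, N_AB = 25.7 kN.
A_AB = 745.1 mm².
A_CD = 1018 mm².
A_DE = 356.1 mm².
δ_AB = 25700·639/(745.1·101000) = 0.2182 mm
δ_BC = 25700·659/(582·101000) = 0.2881 mm
δ_CD = -6700·429/(1018·101000) = -0.02796 mm
δ_DE = 28200·624/(356.1·101000) = 0.4892 mm
δ = Σδ_i = 0.9676 mm.

0.968 mm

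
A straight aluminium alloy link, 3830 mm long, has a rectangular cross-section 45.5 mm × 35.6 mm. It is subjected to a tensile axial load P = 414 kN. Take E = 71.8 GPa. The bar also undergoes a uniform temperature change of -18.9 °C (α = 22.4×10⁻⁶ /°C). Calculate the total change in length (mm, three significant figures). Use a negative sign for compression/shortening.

A = 1620 mm².
δ_mech = NL/(AE) = 414000·3830/(1620·71800) = 13.63 mm.
δ_thermal = αLΔT = 22.4e-6·3830·-18.9 = -1.621 mm.
δ = δ_mech + δ_thermal = 12.01 mm.

12.0 mm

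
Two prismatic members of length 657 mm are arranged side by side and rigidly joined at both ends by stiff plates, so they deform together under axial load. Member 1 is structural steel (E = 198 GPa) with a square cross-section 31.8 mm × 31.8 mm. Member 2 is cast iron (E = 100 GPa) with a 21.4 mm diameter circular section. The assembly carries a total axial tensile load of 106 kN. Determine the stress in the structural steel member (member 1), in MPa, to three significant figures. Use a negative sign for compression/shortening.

88.9 MPa

A_1 = 1011 mm².
A_2 = 359.7 mm².
Equal strain + equilibrium ⇒ each member carries load in proportion to AE: A₁E₁ = 200200000 N, A₂E₂ = 35970000 N, ΣAE = 236200000 N.
σ₁ = P·E₁/ΣAE = 106000·198000/236200000 = 88.86 MPa.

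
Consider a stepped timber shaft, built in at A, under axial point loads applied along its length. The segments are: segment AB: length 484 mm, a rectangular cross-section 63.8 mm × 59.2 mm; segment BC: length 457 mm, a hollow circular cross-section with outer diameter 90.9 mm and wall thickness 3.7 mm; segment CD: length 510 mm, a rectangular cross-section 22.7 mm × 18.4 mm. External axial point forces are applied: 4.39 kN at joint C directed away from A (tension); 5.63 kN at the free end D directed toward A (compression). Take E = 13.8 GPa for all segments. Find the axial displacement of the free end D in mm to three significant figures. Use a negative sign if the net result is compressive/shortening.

-0.550 mm

Internal axial forces (sectioning from the free end, tension +): N_CD = -5.63 kN, N_BC = -1.24 kN, N_AB = -1.24 kN.
A_AB = 3777 mm².
A_BC = 1014 mm².
A_CD = 417.7 mm².
δ_AB = -1240·484/(3777·13800) = -0.01151 mm
δ_BC = -1240·457/(1014·13800) = -0.04051 mm
δ_CD = -5630·510/(417.7·13800) = -0.4981 mm
δ = Σδ_i = -0.5502 mm.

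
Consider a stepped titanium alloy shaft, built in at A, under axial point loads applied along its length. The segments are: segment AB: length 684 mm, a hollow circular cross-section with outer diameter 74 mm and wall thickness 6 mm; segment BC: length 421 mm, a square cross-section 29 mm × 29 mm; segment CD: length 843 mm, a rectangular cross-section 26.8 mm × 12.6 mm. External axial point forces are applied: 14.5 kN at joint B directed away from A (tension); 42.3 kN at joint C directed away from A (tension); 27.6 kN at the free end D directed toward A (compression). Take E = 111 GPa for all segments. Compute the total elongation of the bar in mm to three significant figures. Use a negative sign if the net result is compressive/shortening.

Internal axial forces (sectioning from the free end, tension +): N_CD = -27.6 kN, N_BC = 14.7 kN, N_AB = 29.2 kN.
A_AB = 1282 mm².
A_BC = 841 mm².
A_CD = 337.7 mm².
δ_AB = 29200·684/(1282·111000) = 0.1404 mm
δ_BC = 14700·421/(841·111000) = 0.06629 mm
δ_CD = -27600·843/(337.7·111000) = -0.6207 mm
δ = Σδ_i = -0.4141 mm.

-0.414 mm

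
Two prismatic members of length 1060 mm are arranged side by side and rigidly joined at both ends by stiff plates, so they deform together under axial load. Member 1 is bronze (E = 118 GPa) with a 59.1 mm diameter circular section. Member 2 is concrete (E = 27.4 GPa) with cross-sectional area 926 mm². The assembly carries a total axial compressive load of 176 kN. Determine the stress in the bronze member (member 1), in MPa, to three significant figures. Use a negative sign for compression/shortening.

-59.5 MPa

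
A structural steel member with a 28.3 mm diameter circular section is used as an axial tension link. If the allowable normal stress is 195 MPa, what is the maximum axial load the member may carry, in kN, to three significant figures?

A = 629 mm².
P_max = σ_allow · A = 195 · 629 = 122700 N = 122.7 kN.

123 kN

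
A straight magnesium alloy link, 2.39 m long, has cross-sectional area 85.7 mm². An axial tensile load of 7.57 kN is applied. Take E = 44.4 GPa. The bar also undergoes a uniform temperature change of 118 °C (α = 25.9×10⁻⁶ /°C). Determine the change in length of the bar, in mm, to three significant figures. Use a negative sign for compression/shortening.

δ_mech = NL/(AE) = 7570·2390/(85.7·44400) = 4.755 mm.
δ_thermal = αLΔT = 25.9e-6·2390·118 = 7.304 mm.
δ = δ_mech + δ_thermal = 12.06 mm.

12.1 mm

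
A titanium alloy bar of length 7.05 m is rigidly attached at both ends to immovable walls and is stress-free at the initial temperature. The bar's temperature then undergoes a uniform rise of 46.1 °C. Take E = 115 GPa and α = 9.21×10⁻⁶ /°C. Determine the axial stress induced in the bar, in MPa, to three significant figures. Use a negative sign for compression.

-48.8 MPa

Free thermal expansion αLΔT = 9.21e-6 · 7050 · 46.1 = 2.993 mm.
The walls impose strain ε = −(2.993)/7050 = -4.2458e-04; σ = Eε = 115000 · -4.2458e-04 = -48.83 MPa.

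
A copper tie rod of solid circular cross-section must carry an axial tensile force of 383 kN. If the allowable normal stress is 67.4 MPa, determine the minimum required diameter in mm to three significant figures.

Required area A ≥ P/σ_allow = 383000/67.4 = 5682 mm².
For a solid circular section, d ≥ √(4A/π) = 85.06 mm.

85.1 mm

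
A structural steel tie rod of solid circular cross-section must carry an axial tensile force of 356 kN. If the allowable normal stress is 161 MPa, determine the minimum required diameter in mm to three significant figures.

53.1 mm

Required area A ≥ P/σ_allow = 356000/161 = 2211 mm².
For a solid circular section, d ≥ √(4A/π) = 53.06 mm.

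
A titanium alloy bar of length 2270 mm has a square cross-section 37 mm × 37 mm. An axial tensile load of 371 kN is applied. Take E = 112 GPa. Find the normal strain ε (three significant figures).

A = 1369 mm².
σ = N/A = 271 MPa; ε = σ/E = 271/112000 = 2.420e-03.

0.00242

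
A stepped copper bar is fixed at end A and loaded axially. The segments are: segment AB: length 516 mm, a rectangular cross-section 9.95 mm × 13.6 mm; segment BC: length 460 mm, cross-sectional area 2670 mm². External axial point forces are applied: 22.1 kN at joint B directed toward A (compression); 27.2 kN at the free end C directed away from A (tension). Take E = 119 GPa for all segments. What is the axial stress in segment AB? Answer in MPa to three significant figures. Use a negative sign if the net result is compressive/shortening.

Internal axial forces (sectioning from the free end, tension +): N_BC = 27.2 kN, N_AB = 5.1 kN.
A_AB = 135.3 mm².
σ_AB = N_AB/A_AB = 5100/135.3 = 37.69 MPa.

37.7 MPa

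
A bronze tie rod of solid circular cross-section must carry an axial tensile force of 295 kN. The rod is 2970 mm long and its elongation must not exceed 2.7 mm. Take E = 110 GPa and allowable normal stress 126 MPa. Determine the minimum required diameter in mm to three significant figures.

61.3 mm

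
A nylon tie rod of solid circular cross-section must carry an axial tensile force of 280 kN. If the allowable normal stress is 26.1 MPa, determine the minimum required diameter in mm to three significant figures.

Required area A ≥ P/σ_allow = 280000/26.1 = 10730 mm².
For a solid circular section, d ≥ √(4A/π) = 116.9 mm.

117 mm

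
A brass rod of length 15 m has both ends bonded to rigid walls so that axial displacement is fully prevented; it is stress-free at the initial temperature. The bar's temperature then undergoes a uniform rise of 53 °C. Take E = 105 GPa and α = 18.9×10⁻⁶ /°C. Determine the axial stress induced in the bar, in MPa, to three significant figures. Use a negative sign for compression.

-105 MPa

Free thermal expansion αLΔT = 18.9e-6 · 15000 · 53 = 15.03 mm.
The walls impose strain ε = −(15.03)/15000 = -1.0017e-03; σ = Eε = 105000 · -1.0017e-03 = -105.2 MPa.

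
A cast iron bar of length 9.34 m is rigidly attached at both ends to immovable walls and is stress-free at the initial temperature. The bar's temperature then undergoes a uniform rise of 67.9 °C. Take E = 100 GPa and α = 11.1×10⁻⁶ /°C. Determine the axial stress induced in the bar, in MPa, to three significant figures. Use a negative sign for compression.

-75.4 MPa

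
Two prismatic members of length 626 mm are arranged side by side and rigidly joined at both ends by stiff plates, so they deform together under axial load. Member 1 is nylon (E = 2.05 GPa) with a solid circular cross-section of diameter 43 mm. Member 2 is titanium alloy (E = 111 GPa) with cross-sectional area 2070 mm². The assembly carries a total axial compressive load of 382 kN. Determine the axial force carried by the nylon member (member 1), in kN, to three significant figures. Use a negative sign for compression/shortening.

-4.89 kN

A_1 = 1452 mm².
Equal strain + equilibrium ⇒ each member carries load in proportion to AE: A₁E₁ = 2977000 N, A₂E₂ = 229800000 N, ΣAE = 232700000 N.
F₁ = P·A₁E₁/ΣAE = -382000·2977000/232700000 = -4886 N.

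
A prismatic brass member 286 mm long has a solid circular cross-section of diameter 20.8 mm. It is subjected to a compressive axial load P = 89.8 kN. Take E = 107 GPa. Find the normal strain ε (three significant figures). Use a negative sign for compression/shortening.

A = 339.8 mm².
σ = N/A = -264.3 MPa; ε = σ/E = -264.3/107000 = -2.470e-03.

-0.00247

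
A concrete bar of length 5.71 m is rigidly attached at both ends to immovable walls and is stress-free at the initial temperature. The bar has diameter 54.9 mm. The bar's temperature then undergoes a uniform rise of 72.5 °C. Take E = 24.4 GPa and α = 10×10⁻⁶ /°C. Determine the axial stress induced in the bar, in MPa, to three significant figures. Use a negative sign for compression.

Free thermal expansion αLΔT = 10e-6 · 5710 · 72.5 = 4.14 mm.
The walls impose strain ε = −(4.14)/5710 = -7.2500e-04; σ = Eε = 24400 · -7.2500e-04 = -17.69 MPa.

-17.7 MPa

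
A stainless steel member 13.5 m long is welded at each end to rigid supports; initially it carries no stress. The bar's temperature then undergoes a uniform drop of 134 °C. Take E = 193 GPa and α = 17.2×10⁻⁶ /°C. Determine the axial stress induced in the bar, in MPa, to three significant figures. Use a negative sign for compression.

445 MPa

Free thermal expansion αLΔT = 17.2e-6 · 13500 · -134 = -31.11 mm.
The walls impose strain ε = −(-31.11)/13500 = 2.3048e-03; σ = Eε = 193000 · 2.3048e-03 = 444.8 MPa.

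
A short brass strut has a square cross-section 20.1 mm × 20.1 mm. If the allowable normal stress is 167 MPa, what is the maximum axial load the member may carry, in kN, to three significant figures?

67.5 kN

A = 404 mm².
P_max = σ_allow · A = 167 · 404 = 67470 N = 67.47 kN.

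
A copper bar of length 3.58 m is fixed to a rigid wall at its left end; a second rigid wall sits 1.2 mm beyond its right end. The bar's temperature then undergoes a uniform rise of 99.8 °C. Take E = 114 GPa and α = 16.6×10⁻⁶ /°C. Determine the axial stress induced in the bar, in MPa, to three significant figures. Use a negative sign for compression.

-151 MPa

Free thermal expansion αLΔT = 16.6e-6 · 3580 · 99.8 = 5.931 mm.
The walls engage after the gap closes; constrained expansion = 5.931 − 1.2 = 4.731 mm.
The walls impose strain ε = −(4.731)/3580 = -1.3215e-03; σ = Eε = 114000 · -1.3215e-03 = -150.6 MPa.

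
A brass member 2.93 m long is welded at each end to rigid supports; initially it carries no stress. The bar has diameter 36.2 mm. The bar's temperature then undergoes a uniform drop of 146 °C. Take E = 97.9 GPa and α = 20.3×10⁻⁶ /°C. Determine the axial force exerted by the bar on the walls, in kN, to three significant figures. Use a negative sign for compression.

Free thermal expansion αLΔT = 20.3e-6 · 2930 · -146 = -8.684 mm.
The walls impose strain ε = −(-8.684)/2930 = 2.9638e-03; σ = Eε = 97900 · 2.9638e-03 = 290.2 MPa.
Wall reaction R = σ·A = 290.2·1029 = 298600 N = 298.6 kN.

299 kN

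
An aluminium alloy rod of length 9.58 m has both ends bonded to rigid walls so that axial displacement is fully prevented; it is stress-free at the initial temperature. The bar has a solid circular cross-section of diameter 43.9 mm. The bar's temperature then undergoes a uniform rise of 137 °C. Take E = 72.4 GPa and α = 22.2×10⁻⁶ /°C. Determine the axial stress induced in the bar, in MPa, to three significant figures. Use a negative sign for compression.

Free thermal expansion αLΔT = 22.2e-6 · 9580 · 137 = 29.14 mm.
The walls impose strain ε = −(29.14)/9580 = -3.0414e-03; σ = Eε = 72400 · -3.0414e-03 = -220.2 MPa.

-220 MPa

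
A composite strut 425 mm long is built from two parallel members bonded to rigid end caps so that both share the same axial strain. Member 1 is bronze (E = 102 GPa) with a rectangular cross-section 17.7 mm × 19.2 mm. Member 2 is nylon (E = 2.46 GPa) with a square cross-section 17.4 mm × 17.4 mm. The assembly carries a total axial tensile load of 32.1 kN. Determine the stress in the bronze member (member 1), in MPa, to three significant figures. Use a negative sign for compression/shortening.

92.5 MPa

A_1 = 339.8 mm².
A_2 = 302.8 mm².
Equal strain + equilibrium ⇒ each member carries load in proportion to AE: A₁E₁ = 34660000 N, A₂E₂ = 744800 N, ΣAE = 35410000 N.
σ₁ = P·E₁/ΣAE = 32100·102000/35410000 = 92.47 MPa.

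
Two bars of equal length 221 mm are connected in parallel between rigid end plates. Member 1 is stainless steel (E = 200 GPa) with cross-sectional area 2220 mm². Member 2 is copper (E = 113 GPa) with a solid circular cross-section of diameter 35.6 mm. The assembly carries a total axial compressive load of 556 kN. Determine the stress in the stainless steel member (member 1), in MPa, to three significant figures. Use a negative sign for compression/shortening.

-200 MPa

A_2 = 995.4 mm².
Equal strain + equilibrium ⇒ each member carries load in proportion to AE: A₁E₁ = 444000000 N, A₂E₂ = 112500000 N, ΣAE = 556500000 N.
σ₁ = P·E₁/ΣAE = -556000·200000/556500000 = -199.8 MPa.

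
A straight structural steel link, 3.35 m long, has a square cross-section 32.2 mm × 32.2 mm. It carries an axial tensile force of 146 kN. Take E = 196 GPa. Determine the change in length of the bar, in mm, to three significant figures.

2.41 mm

A = 1037 mm².
δ_mech = NL/(AE) = 146000·3350/(1037·196000) = 2.407 mm.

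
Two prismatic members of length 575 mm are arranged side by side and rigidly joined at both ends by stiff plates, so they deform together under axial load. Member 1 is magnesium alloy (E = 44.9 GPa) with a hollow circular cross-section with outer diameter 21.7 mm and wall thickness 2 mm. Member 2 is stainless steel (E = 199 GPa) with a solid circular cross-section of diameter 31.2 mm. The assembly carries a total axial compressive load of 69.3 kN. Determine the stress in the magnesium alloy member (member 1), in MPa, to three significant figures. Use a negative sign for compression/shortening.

-19.7 MPa

A_1 = 123.8 mm².
A_2 = 764.5 mm².
Equal strain + equilibrium ⇒ each member carries load in proportion to AE: A₁E₁ = 5558000 N, A₂E₂ = 152100000 N, ΣAE = 157700000 N.
σ₁ = P·E₁/ΣAE = -69300·44900/157700000 = -19.73 MPa.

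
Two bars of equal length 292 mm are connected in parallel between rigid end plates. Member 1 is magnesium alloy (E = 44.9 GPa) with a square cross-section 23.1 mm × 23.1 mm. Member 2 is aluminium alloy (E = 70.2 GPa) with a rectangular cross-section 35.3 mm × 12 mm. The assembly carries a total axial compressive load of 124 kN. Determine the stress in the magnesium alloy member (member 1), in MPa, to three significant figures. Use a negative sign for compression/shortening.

A_1 = 533.6 mm².
A_2 = 423.6 mm².
Equal strain + equilibrium ⇒ each member carries load in proportion to AE: A₁E₁ = 23960000 N, A₂E₂ = 29740000 N, ΣAE = 53700000 N.
σ₁ = P·E₁/ΣAE = -124000·44900/53700000 = -103.7 MPa.

-104 MPa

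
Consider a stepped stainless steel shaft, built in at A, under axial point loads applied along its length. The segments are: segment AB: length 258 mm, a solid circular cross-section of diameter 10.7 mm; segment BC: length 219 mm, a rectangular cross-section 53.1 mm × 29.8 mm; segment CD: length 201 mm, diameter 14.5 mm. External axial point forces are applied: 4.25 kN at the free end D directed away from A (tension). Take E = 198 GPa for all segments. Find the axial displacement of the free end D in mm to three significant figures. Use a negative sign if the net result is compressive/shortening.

0.0907 mm

Internal axial forces (sectioning from the free end, tension +): N_CD = 4.25 kN, N_BC = 4.25 kN, N_AB = 4.25 kN.
A_AB = 89.92 mm².
A_BC = 1582 mm².
A_CD = 165.1 mm².
δ_AB = 4250·258/(89.92·198000) = 0.06159 mm
δ_BC = 4250·219/(1582·198000) = 0.002971 mm
δ_CD = 4250·201/(165.1·198000) = 0.02613 mm
δ = Σδ_i = 0.09068 mm.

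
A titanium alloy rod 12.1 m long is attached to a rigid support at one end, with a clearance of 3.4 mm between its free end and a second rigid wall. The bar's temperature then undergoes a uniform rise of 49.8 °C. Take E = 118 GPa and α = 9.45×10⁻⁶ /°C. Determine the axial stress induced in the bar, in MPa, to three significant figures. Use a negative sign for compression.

Free thermal expansion αLΔT = 9.45e-6 · 12100 · 49.8 = 5.694 mm.
The walls engage after the gap closes; constrained expansion = 5.694 − 3.4 = 2.294 mm.
The walls impose strain ε = −(2.294)/12100 = -1.8962e-04; σ = Eε = 118000 · -1.8962e-04 = -22.37 MPa.

-22.4 MPa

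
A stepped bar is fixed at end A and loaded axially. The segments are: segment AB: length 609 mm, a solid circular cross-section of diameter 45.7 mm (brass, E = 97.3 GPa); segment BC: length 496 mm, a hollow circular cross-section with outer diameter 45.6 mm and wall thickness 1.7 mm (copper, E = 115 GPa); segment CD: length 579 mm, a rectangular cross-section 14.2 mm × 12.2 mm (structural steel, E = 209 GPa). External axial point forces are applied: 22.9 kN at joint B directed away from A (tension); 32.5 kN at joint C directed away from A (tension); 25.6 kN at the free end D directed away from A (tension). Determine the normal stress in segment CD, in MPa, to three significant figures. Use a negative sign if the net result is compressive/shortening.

148 MPa

Internal axial forces (sectioning from the free end, tension +): N_CD = 25.6 kN, N_BC = 58.1 kN, N_AB = 81 kN.
A_CD = 173.2 mm².
σ_CD = N_CD/A_CD = 25600/173.2 = 147.8 MPa.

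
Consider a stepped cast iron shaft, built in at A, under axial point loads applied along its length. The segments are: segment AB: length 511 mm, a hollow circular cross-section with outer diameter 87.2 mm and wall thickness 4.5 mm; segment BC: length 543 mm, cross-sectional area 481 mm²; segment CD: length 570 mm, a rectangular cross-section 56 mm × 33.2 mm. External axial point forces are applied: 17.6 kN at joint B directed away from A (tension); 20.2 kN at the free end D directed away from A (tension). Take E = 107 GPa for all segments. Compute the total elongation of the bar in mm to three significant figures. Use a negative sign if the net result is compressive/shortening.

Internal axial forces (sectioning from the free end, tension +): N_CD = 20.2 kN, N_BC = 20.2 kN, N_AB = 37.8 kN.
A_AB = 1169 mm².
A_CD = 1859 mm².
δ_AB = 37800·511/(1169·107000) = 0.1544 mm
δ_BC = 20200·543/(481·107000) = 0.2131 mm
δ_CD = 20200·570/(1859·107000) = 0.05788 mm
δ = Σδ_i = 0.4254 mm.

0.425 mm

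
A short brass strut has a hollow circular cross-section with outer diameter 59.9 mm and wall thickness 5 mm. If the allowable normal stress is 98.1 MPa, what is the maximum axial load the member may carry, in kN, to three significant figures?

A = 862.4 mm².
P_max = σ_allow · A = 98.1 · 862.4 = 84600 N = 84.6 kN.

84.6 kN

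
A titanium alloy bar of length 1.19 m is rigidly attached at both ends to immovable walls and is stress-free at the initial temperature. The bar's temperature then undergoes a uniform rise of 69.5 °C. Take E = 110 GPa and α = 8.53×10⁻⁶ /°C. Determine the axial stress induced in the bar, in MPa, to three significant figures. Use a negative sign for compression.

Free thermal expansion αLΔT = 8.53e-6 · 1190 · 69.5 = 0.7055 mm.
The walls impose strain ε = −(0.7055)/1190 = -5.9283e-04; σ = Eε = 110000 · -5.9283e-04 = -65.21 MPa.

-65.2 MPa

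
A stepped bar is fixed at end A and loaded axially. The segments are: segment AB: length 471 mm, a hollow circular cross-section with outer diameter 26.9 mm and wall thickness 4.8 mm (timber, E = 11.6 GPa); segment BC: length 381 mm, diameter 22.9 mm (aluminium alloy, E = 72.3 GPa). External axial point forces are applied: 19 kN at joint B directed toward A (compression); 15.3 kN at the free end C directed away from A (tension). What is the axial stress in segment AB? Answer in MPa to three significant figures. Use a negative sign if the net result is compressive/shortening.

-11.1 MPa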